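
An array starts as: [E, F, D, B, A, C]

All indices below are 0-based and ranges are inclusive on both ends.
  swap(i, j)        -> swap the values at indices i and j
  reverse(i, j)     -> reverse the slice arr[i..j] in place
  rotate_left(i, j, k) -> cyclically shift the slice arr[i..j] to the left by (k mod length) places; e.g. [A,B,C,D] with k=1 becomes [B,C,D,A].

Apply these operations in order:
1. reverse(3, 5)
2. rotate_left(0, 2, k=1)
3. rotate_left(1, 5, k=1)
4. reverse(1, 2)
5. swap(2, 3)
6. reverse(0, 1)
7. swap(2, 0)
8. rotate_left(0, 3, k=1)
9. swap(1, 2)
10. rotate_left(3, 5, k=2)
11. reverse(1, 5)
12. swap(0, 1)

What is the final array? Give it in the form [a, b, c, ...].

Answer: [B, F, A, D, C, E]

Derivation:
After 1 (reverse(3, 5)): [E, F, D, C, A, B]
After 2 (rotate_left(0, 2, k=1)): [F, D, E, C, A, B]
After 3 (rotate_left(1, 5, k=1)): [F, E, C, A, B, D]
After 4 (reverse(1, 2)): [F, C, E, A, B, D]
After 5 (swap(2, 3)): [F, C, A, E, B, D]
After 6 (reverse(0, 1)): [C, F, A, E, B, D]
After 7 (swap(2, 0)): [A, F, C, E, B, D]
After 8 (rotate_left(0, 3, k=1)): [F, C, E, A, B, D]
After 9 (swap(1, 2)): [F, E, C, A, B, D]
After 10 (rotate_left(3, 5, k=2)): [F, E, C, D, A, B]
After 11 (reverse(1, 5)): [F, B, A, D, C, E]
After 12 (swap(0, 1)): [B, F, A, D, C, E]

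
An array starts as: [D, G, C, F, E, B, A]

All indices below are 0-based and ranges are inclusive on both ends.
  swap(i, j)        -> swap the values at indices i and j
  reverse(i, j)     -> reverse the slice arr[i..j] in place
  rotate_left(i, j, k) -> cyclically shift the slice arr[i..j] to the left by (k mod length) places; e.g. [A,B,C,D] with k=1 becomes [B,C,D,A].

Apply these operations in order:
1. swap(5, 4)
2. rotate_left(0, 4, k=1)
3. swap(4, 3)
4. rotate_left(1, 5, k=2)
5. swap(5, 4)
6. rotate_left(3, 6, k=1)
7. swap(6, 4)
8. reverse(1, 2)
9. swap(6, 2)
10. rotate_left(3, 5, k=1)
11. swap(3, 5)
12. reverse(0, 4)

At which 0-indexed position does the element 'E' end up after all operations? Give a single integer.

Answer: 5

Derivation:
After 1 (swap(5, 4)): [D, G, C, F, B, E, A]
After 2 (rotate_left(0, 4, k=1)): [G, C, F, B, D, E, A]
After 3 (swap(4, 3)): [G, C, F, D, B, E, A]
After 4 (rotate_left(1, 5, k=2)): [G, D, B, E, C, F, A]
After 5 (swap(5, 4)): [G, D, B, E, F, C, A]
After 6 (rotate_left(3, 6, k=1)): [G, D, B, F, C, A, E]
After 7 (swap(6, 4)): [G, D, B, F, E, A, C]
After 8 (reverse(1, 2)): [G, B, D, F, E, A, C]
After 9 (swap(6, 2)): [G, B, C, F, E, A, D]
After 10 (rotate_left(3, 5, k=1)): [G, B, C, E, A, F, D]
After 11 (swap(3, 5)): [G, B, C, F, A, E, D]
After 12 (reverse(0, 4)): [A, F, C, B, G, E, D]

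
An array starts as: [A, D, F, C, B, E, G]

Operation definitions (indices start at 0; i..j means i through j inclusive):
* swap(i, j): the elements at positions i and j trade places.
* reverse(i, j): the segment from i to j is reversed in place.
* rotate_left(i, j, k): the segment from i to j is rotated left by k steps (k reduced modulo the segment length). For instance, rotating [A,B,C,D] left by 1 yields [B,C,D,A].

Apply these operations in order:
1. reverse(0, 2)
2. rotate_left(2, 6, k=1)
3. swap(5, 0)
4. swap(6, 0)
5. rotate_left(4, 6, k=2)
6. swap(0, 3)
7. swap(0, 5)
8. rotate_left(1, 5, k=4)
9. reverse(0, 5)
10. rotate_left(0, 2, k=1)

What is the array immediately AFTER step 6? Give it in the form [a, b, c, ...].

After 1 (reverse(0, 2)): [F, D, A, C, B, E, G]
After 2 (rotate_left(2, 6, k=1)): [F, D, C, B, E, G, A]
After 3 (swap(5, 0)): [G, D, C, B, E, F, A]
After 4 (swap(6, 0)): [A, D, C, B, E, F, G]
After 5 (rotate_left(4, 6, k=2)): [A, D, C, B, G, E, F]
After 6 (swap(0, 3)): [B, D, C, A, G, E, F]

Answer: [B, D, C, A, G, E, F]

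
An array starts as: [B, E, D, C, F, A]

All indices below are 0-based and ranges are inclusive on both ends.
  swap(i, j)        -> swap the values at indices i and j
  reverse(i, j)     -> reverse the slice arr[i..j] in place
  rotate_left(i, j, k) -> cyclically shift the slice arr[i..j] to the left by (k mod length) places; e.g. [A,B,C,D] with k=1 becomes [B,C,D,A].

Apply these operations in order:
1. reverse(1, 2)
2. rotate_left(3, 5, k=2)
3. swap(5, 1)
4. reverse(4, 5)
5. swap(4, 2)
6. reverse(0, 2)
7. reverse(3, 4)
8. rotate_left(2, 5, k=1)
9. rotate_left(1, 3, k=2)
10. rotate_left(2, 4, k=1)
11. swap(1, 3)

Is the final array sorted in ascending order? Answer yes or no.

After 1 (reverse(1, 2)): [B, D, E, C, F, A]
After 2 (rotate_left(3, 5, k=2)): [B, D, E, A, C, F]
After 3 (swap(5, 1)): [B, F, E, A, C, D]
After 4 (reverse(4, 5)): [B, F, E, A, D, C]
After 5 (swap(4, 2)): [B, F, D, A, E, C]
After 6 (reverse(0, 2)): [D, F, B, A, E, C]
After 7 (reverse(3, 4)): [D, F, B, E, A, C]
After 8 (rotate_left(2, 5, k=1)): [D, F, E, A, C, B]
After 9 (rotate_left(1, 3, k=2)): [D, A, F, E, C, B]
After 10 (rotate_left(2, 4, k=1)): [D, A, E, C, F, B]
After 11 (swap(1, 3)): [D, C, E, A, F, B]

Answer: no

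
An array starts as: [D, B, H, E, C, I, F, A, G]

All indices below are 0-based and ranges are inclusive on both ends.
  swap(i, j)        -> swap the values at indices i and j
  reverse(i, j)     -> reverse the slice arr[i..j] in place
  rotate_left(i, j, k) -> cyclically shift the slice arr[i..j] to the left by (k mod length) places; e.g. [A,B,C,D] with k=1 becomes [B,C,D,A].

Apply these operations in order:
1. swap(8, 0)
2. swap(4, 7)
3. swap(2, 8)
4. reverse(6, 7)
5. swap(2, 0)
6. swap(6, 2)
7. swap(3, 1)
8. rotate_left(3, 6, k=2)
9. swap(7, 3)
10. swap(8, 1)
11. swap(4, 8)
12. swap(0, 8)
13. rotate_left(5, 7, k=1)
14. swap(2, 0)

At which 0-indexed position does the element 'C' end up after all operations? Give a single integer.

After 1 (swap(8, 0)): [G, B, H, E, C, I, F, A, D]
After 2 (swap(4, 7)): [G, B, H, E, A, I, F, C, D]
After 3 (swap(2, 8)): [G, B, D, E, A, I, F, C, H]
After 4 (reverse(6, 7)): [G, B, D, E, A, I, C, F, H]
After 5 (swap(2, 0)): [D, B, G, E, A, I, C, F, H]
After 6 (swap(6, 2)): [D, B, C, E, A, I, G, F, H]
After 7 (swap(3, 1)): [D, E, C, B, A, I, G, F, H]
After 8 (rotate_left(3, 6, k=2)): [D, E, C, I, G, B, A, F, H]
After 9 (swap(7, 3)): [D, E, C, F, G, B, A, I, H]
After 10 (swap(8, 1)): [D, H, C, F, G, B, A, I, E]
After 11 (swap(4, 8)): [D, H, C, F, E, B, A, I, G]
After 12 (swap(0, 8)): [G, H, C, F, E, B, A, I, D]
After 13 (rotate_left(5, 7, k=1)): [G, H, C, F, E, A, I, B, D]
After 14 (swap(2, 0)): [C, H, G, F, E, A, I, B, D]

Answer: 0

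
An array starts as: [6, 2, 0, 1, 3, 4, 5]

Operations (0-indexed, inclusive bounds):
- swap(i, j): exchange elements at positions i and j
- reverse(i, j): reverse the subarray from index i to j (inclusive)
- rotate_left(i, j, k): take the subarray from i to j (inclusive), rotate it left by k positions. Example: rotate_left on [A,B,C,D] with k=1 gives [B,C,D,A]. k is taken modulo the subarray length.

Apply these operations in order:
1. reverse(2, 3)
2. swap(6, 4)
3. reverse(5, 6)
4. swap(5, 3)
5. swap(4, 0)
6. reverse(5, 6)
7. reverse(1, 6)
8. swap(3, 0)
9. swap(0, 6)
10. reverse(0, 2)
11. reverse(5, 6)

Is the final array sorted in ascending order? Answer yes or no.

Answer: no

Derivation:
After 1 (reverse(2, 3)): [6, 2, 1, 0, 3, 4, 5]
After 2 (swap(6, 4)): [6, 2, 1, 0, 5, 4, 3]
After 3 (reverse(5, 6)): [6, 2, 1, 0, 5, 3, 4]
After 4 (swap(5, 3)): [6, 2, 1, 3, 5, 0, 4]
After 5 (swap(4, 0)): [5, 2, 1, 3, 6, 0, 4]
After 6 (reverse(5, 6)): [5, 2, 1, 3, 6, 4, 0]
After 7 (reverse(1, 6)): [5, 0, 4, 6, 3, 1, 2]
After 8 (swap(3, 0)): [6, 0, 4, 5, 3, 1, 2]
After 9 (swap(0, 6)): [2, 0, 4, 5, 3, 1, 6]
After 10 (reverse(0, 2)): [4, 0, 2, 5, 3, 1, 6]
After 11 (reverse(5, 6)): [4, 0, 2, 5, 3, 6, 1]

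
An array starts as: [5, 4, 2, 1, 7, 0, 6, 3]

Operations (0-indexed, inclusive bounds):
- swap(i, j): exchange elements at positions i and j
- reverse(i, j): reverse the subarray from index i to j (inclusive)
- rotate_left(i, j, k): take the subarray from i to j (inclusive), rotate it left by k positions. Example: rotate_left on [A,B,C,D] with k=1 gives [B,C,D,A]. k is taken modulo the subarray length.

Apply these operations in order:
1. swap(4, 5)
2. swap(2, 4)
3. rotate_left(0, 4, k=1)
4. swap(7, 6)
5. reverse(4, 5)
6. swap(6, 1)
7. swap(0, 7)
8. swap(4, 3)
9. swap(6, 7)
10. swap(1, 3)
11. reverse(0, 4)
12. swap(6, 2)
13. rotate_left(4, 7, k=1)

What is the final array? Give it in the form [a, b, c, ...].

After 1 (swap(4, 5)): [5, 4, 2, 1, 0, 7, 6, 3]
After 2 (swap(2, 4)): [5, 4, 0, 1, 2, 7, 6, 3]
After 3 (rotate_left(0, 4, k=1)): [4, 0, 1, 2, 5, 7, 6, 3]
After 4 (swap(7, 6)): [4, 0, 1, 2, 5, 7, 3, 6]
After 5 (reverse(4, 5)): [4, 0, 1, 2, 7, 5, 3, 6]
After 6 (swap(6, 1)): [4, 3, 1, 2, 7, 5, 0, 6]
After 7 (swap(0, 7)): [6, 3, 1, 2, 7, 5, 0, 4]
After 8 (swap(4, 3)): [6, 3, 1, 7, 2, 5, 0, 4]
After 9 (swap(6, 7)): [6, 3, 1, 7, 2, 5, 4, 0]
After 10 (swap(1, 3)): [6, 7, 1, 3, 2, 5, 4, 0]
After 11 (reverse(0, 4)): [2, 3, 1, 7, 6, 5, 4, 0]
After 12 (swap(6, 2)): [2, 3, 4, 7, 6, 5, 1, 0]
After 13 (rotate_left(4, 7, k=1)): [2, 3, 4, 7, 5, 1, 0, 6]

Answer: [2, 3, 4, 7, 5, 1, 0, 6]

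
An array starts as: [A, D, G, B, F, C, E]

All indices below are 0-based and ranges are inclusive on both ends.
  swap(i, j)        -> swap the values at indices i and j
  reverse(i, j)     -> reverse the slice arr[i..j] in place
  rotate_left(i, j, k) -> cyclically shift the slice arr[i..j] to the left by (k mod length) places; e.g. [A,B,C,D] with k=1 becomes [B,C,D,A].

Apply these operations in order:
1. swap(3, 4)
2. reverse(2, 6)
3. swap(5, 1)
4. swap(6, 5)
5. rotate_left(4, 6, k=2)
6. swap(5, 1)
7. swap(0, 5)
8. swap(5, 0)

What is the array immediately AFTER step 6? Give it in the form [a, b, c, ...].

After 1 (swap(3, 4)): [A, D, G, F, B, C, E]
After 2 (reverse(2, 6)): [A, D, E, C, B, F, G]
After 3 (swap(5, 1)): [A, F, E, C, B, D, G]
After 4 (swap(6, 5)): [A, F, E, C, B, G, D]
After 5 (rotate_left(4, 6, k=2)): [A, F, E, C, D, B, G]
After 6 (swap(5, 1)): [A, B, E, C, D, F, G]

Answer: [A, B, E, C, D, F, G]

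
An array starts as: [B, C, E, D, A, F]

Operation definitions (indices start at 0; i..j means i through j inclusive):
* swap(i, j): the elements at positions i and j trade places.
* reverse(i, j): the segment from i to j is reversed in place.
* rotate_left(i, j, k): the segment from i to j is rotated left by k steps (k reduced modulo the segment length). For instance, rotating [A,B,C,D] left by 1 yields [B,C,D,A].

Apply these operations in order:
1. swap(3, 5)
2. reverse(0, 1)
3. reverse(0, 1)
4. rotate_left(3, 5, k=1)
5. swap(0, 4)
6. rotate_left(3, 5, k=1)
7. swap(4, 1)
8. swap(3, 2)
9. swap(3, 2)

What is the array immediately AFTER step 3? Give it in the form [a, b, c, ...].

Answer: [B, C, E, F, A, D]

Derivation:
After 1 (swap(3, 5)): [B, C, E, F, A, D]
After 2 (reverse(0, 1)): [C, B, E, F, A, D]
After 3 (reverse(0, 1)): [B, C, E, F, A, D]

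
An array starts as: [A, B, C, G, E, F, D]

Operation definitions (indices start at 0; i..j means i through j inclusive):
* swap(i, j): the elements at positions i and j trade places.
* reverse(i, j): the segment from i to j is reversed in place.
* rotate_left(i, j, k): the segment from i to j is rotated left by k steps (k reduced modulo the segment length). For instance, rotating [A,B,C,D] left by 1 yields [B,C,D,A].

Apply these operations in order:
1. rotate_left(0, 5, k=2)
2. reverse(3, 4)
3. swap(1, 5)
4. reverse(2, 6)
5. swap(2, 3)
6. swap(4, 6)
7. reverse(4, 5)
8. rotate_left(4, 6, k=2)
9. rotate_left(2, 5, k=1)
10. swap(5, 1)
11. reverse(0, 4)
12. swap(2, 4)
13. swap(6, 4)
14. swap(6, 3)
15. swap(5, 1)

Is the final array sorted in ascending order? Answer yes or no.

After 1 (rotate_left(0, 5, k=2)): [C, G, E, F, A, B, D]
After 2 (reverse(3, 4)): [C, G, E, A, F, B, D]
After 3 (swap(1, 5)): [C, B, E, A, F, G, D]
After 4 (reverse(2, 6)): [C, B, D, G, F, A, E]
After 5 (swap(2, 3)): [C, B, G, D, F, A, E]
After 6 (swap(4, 6)): [C, B, G, D, E, A, F]
After 7 (reverse(4, 5)): [C, B, G, D, A, E, F]
After 8 (rotate_left(4, 6, k=2)): [C, B, G, D, F, A, E]
After 9 (rotate_left(2, 5, k=1)): [C, B, D, F, A, G, E]
After 10 (swap(5, 1)): [C, G, D, F, A, B, E]
After 11 (reverse(0, 4)): [A, F, D, G, C, B, E]
After 12 (swap(2, 4)): [A, F, C, G, D, B, E]
After 13 (swap(6, 4)): [A, F, C, G, E, B, D]
After 14 (swap(6, 3)): [A, F, C, D, E, B, G]
After 15 (swap(5, 1)): [A, B, C, D, E, F, G]

Answer: yes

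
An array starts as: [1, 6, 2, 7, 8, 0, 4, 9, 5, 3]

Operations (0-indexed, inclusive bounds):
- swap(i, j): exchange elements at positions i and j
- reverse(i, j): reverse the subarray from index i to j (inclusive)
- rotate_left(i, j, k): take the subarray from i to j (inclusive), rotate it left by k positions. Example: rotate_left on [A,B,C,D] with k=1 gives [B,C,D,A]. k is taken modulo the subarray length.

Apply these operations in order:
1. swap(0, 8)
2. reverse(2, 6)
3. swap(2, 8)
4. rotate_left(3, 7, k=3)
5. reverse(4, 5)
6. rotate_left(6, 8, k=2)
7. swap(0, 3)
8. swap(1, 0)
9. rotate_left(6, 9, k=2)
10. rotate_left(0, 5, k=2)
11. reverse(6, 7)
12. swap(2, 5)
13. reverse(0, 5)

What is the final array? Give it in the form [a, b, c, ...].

After 1 (swap(0, 8)): [5, 6, 2, 7, 8, 0, 4, 9, 1, 3]
After 2 (reverse(2, 6)): [5, 6, 4, 0, 8, 7, 2, 9, 1, 3]
After 3 (swap(2, 8)): [5, 6, 1, 0, 8, 7, 2, 9, 4, 3]
After 4 (rotate_left(3, 7, k=3)): [5, 6, 1, 2, 9, 0, 8, 7, 4, 3]
After 5 (reverse(4, 5)): [5, 6, 1, 2, 0, 9, 8, 7, 4, 3]
After 6 (rotate_left(6, 8, k=2)): [5, 6, 1, 2, 0, 9, 4, 8, 7, 3]
After 7 (swap(0, 3)): [2, 6, 1, 5, 0, 9, 4, 8, 7, 3]
After 8 (swap(1, 0)): [6, 2, 1, 5, 0, 9, 4, 8, 7, 3]
After 9 (rotate_left(6, 9, k=2)): [6, 2, 1, 5, 0, 9, 7, 3, 4, 8]
After 10 (rotate_left(0, 5, k=2)): [1, 5, 0, 9, 6, 2, 7, 3, 4, 8]
After 11 (reverse(6, 7)): [1, 5, 0, 9, 6, 2, 3, 7, 4, 8]
After 12 (swap(2, 5)): [1, 5, 2, 9, 6, 0, 3, 7, 4, 8]
After 13 (reverse(0, 5)): [0, 6, 9, 2, 5, 1, 3, 7, 4, 8]

Answer: [0, 6, 9, 2, 5, 1, 3, 7, 4, 8]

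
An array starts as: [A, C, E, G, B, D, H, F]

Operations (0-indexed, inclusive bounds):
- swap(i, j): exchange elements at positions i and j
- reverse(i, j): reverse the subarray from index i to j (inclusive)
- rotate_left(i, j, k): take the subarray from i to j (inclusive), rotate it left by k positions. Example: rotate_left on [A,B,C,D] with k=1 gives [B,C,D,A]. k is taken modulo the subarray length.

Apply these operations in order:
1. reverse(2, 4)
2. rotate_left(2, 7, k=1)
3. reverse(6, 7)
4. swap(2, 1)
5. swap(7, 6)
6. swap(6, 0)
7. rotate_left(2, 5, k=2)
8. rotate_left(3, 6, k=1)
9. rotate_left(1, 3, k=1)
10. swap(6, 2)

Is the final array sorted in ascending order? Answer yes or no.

After 1 (reverse(2, 4)): [A, C, B, G, E, D, H, F]
After 2 (rotate_left(2, 7, k=1)): [A, C, G, E, D, H, F, B]
After 3 (reverse(6, 7)): [A, C, G, E, D, H, B, F]
After 4 (swap(2, 1)): [A, G, C, E, D, H, B, F]
After 5 (swap(7, 6)): [A, G, C, E, D, H, F, B]
After 6 (swap(6, 0)): [F, G, C, E, D, H, A, B]
After 7 (rotate_left(2, 5, k=2)): [F, G, D, H, C, E, A, B]
After 8 (rotate_left(3, 6, k=1)): [F, G, D, C, E, A, H, B]
After 9 (rotate_left(1, 3, k=1)): [F, D, C, G, E, A, H, B]
After 10 (swap(6, 2)): [F, D, H, G, E, A, C, B]

Answer: no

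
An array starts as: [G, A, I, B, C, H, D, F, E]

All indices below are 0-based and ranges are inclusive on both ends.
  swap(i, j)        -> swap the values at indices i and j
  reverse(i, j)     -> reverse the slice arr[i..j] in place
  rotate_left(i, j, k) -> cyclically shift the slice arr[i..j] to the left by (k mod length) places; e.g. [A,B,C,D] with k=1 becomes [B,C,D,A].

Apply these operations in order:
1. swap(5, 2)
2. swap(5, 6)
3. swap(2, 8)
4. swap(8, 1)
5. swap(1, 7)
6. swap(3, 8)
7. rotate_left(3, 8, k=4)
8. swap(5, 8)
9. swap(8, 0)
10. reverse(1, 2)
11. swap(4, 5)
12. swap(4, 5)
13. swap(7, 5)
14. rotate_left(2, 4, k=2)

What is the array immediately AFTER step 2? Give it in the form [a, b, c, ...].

Answer: [G, A, H, B, C, D, I, F, E]

Derivation:
After 1 (swap(5, 2)): [G, A, H, B, C, I, D, F, E]
After 2 (swap(5, 6)): [G, A, H, B, C, D, I, F, E]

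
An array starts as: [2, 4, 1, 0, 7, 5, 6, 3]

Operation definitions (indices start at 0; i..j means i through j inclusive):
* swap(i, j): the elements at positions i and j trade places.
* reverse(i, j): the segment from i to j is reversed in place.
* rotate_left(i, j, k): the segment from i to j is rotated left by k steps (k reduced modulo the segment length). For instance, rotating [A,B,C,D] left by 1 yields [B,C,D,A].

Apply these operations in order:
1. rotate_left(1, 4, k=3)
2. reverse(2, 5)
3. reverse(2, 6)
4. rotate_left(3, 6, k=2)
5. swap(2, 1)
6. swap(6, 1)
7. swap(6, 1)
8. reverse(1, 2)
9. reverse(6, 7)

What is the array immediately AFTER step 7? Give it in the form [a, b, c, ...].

Answer: [2, 6, 7, 0, 5, 4, 1, 3]

Derivation:
After 1 (rotate_left(1, 4, k=3)): [2, 7, 4, 1, 0, 5, 6, 3]
After 2 (reverse(2, 5)): [2, 7, 5, 0, 1, 4, 6, 3]
After 3 (reverse(2, 6)): [2, 7, 6, 4, 1, 0, 5, 3]
After 4 (rotate_left(3, 6, k=2)): [2, 7, 6, 0, 5, 4, 1, 3]
After 5 (swap(2, 1)): [2, 6, 7, 0, 5, 4, 1, 3]
After 6 (swap(6, 1)): [2, 1, 7, 0, 5, 4, 6, 3]
After 7 (swap(6, 1)): [2, 6, 7, 0, 5, 4, 1, 3]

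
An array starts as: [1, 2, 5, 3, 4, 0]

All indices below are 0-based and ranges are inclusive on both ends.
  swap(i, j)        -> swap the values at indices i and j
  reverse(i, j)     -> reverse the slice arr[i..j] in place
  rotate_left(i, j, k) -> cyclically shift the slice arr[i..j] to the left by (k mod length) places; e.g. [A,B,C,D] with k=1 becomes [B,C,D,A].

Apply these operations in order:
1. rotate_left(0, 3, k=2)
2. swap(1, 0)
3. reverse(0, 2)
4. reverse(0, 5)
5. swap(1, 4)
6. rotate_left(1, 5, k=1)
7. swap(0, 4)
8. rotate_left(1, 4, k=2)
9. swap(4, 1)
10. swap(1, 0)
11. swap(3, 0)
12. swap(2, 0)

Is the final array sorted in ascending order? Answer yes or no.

Answer: yes

Derivation:
After 1 (rotate_left(0, 3, k=2)): [5, 3, 1, 2, 4, 0]
After 2 (swap(1, 0)): [3, 5, 1, 2, 4, 0]
After 3 (reverse(0, 2)): [1, 5, 3, 2, 4, 0]
After 4 (reverse(0, 5)): [0, 4, 2, 3, 5, 1]
After 5 (swap(1, 4)): [0, 5, 2, 3, 4, 1]
After 6 (rotate_left(1, 5, k=1)): [0, 2, 3, 4, 1, 5]
After 7 (swap(0, 4)): [1, 2, 3, 4, 0, 5]
After 8 (rotate_left(1, 4, k=2)): [1, 4, 0, 2, 3, 5]
After 9 (swap(4, 1)): [1, 3, 0, 2, 4, 5]
After 10 (swap(1, 0)): [3, 1, 0, 2, 4, 5]
After 11 (swap(3, 0)): [2, 1, 0, 3, 4, 5]
After 12 (swap(2, 0)): [0, 1, 2, 3, 4, 5]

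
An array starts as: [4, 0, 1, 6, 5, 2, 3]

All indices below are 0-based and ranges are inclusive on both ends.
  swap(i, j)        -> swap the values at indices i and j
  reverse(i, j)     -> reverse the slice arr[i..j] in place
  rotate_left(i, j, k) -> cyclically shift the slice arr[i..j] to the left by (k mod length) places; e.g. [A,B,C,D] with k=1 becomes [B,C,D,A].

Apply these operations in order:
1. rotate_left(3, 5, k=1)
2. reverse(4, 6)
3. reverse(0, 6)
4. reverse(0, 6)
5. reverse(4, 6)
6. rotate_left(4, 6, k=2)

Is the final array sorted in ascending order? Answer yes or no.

Answer: no

Derivation:
After 1 (rotate_left(3, 5, k=1)): [4, 0, 1, 5, 2, 6, 3]
After 2 (reverse(4, 6)): [4, 0, 1, 5, 3, 6, 2]
After 3 (reverse(0, 6)): [2, 6, 3, 5, 1, 0, 4]
After 4 (reverse(0, 6)): [4, 0, 1, 5, 3, 6, 2]
After 5 (reverse(4, 6)): [4, 0, 1, 5, 2, 6, 3]
After 6 (rotate_left(4, 6, k=2)): [4, 0, 1, 5, 3, 2, 6]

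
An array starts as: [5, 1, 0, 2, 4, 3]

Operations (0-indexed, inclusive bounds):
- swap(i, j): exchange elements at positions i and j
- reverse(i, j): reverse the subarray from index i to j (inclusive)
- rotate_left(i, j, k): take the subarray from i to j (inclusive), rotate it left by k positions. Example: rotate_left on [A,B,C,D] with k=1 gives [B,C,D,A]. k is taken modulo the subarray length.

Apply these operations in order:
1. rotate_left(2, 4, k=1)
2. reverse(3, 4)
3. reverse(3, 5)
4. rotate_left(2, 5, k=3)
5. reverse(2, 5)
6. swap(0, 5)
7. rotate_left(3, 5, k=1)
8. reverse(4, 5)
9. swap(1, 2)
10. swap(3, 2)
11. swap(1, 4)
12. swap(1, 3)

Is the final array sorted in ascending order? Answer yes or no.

Answer: yes

Derivation:
After 1 (rotate_left(2, 4, k=1)): [5, 1, 2, 4, 0, 3]
After 2 (reverse(3, 4)): [5, 1, 2, 0, 4, 3]
After 3 (reverse(3, 5)): [5, 1, 2, 3, 4, 0]
After 4 (rotate_left(2, 5, k=3)): [5, 1, 0, 2, 3, 4]
After 5 (reverse(2, 5)): [5, 1, 4, 3, 2, 0]
After 6 (swap(0, 5)): [0, 1, 4, 3, 2, 5]
After 7 (rotate_left(3, 5, k=1)): [0, 1, 4, 2, 5, 3]
After 8 (reverse(4, 5)): [0, 1, 4, 2, 3, 5]
After 9 (swap(1, 2)): [0, 4, 1, 2, 3, 5]
After 10 (swap(3, 2)): [0, 4, 2, 1, 3, 5]
After 11 (swap(1, 4)): [0, 3, 2, 1, 4, 5]
After 12 (swap(1, 3)): [0, 1, 2, 3, 4, 5]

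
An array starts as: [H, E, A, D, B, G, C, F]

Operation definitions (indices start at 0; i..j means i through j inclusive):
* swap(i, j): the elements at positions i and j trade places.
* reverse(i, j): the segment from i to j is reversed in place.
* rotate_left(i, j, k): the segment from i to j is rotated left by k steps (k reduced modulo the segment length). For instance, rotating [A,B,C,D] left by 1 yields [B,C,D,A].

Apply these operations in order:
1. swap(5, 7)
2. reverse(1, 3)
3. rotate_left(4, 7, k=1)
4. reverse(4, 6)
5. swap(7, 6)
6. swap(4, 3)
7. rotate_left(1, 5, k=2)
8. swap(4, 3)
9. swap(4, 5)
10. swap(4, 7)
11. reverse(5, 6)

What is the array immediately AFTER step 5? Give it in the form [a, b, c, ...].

Answer: [H, D, A, E, G, C, B, F]

Derivation:
After 1 (swap(5, 7)): [H, E, A, D, B, F, C, G]
After 2 (reverse(1, 3)): [H, D, A, E, B, F, C, G]
After 3 (rotate_left(4, 7, k=1)): [H, D, A, E, F, C, G, B]
After 4 (reverse(4, 6)): [H, D, A, E, G, C, F, B]
After 5 (swap(7, 6)): [H, D, A, E, G, C, B, F]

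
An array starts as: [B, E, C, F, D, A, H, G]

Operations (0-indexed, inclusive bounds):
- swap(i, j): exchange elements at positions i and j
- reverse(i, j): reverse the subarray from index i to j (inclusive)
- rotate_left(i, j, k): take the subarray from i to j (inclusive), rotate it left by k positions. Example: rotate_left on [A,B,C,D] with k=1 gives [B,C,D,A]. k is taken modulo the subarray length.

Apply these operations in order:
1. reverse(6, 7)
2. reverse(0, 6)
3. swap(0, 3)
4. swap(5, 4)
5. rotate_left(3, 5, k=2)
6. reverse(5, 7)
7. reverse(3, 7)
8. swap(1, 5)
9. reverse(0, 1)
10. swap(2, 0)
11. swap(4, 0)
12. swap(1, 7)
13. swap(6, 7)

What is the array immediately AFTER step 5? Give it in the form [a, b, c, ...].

After 1 (reverse(6, 7)): [B, E, C, F, D, A, G, H]
After 2 (reverse(0, 6)): [G, A, D, F, C, E, B, H]
After 3 (swap(0, 3)): [F, A, D, G, C, E, B, H]
After 4 (swap(5, 4)): [F, A, D, G, E, C, B, H]
After 5 (rotate_left(3, 5, k=2)): [F, A, D, C, G, E, B, H]

Answer: [F, A, D, C, G, E, B, H]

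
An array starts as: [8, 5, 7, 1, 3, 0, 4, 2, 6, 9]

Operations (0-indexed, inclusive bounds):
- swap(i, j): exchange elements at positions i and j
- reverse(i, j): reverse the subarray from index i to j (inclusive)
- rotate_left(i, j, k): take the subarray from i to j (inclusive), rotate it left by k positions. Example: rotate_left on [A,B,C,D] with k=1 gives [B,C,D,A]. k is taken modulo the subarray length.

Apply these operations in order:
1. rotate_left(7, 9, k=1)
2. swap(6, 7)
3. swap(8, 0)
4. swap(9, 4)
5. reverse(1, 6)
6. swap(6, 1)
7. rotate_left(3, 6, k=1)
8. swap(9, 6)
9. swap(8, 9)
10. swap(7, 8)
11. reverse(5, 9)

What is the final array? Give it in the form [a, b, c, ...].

After 1 (rotate_left(7, 9, k=1)): [8, 5, 7, 1, 3, 0, 4, 6, 9, 2]
After 2 (swap(6, 7)): [8, 5, 7, 1, 3, 0, 6, 4, 9, 2]
After 3 (swap(8, 0)): [9, 5, 7, 1, 3, 0, 6, 4, 8, 2]
After 4 (swap(9, 4)): [9, 5, 7, 1, 2, 0, 6, 4, 8, 3]
After 5 (reverse(1, 6)): [9, 6, 0, 2, 1, 7, 5, 4, 8, 3]
After 6 (swap(6, 1)): [9, 5, 0, 2, 1, 7, 6, 4, 8, 3]
After 7 (rotate_left(3, 6, k=1)): [9, 5, 0, 1, 7, 6, 2, 4, 8, 3]
After 8 (swap(9, 6)): [9, 5, 0, 1, 7, 6, 3, 4, 8, 2]
After 9 (swap(8, 9)): [9, 5, 0, 1, 7, 6, 3, 4, 2, 8]
After 10 (swap(7, 8)): [9, 5, 0, 1, 7, 6, 3, 2, 4, 8]
After 11 (reverse(5, 9)): [9, 5, 0, 1, 7, 8, 4, 2, 3, 6]

Answer: [9, 5, 0, 1, 7, 8, 4, 2, 3, 6]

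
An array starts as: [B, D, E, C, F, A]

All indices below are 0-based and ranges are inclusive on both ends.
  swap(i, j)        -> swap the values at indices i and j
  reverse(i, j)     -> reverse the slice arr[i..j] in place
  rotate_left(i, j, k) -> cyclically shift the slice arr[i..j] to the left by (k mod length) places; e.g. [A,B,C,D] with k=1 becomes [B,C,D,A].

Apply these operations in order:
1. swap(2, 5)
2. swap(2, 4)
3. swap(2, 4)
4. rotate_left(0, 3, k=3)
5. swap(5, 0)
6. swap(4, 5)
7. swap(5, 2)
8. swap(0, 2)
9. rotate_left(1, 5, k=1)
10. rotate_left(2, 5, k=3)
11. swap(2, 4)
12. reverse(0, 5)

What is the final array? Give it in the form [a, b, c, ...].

Answer: [D, B, A, C, E, F]

Derivation:
After 1 (swap(2, 5)): [B, D, A, C, F, E]
After 2 (swap(2, 4)): [B, D, F, C, A, E]
After 3 (swap(2, 4)): [B, D, A, C, F, E]
After 4 (rotate_left(0, 3, k=3)): [C, B, D, A, F, E]
After 5 (swap(5, 0)): [E, B, D, A, F, C]
After 6 (swap(4, 5)): [E, B, D, A, C, F]
After 7 (swap(5, 2)): [E, B, F, A, C, D]
After 8 (swap(0, 2)): [F, B, E, A, C, D]
After 9 (rotate_left(1, 5, k=1)): [F, E, A, C, D, B]
After 10 (rotate_left(2, 5, k=3)): [F, E, B, A, C, D]
After 11 (swap(2, 4)): [F, E, C, A, B, D]
After 12 (reverse(0, 5)): [D, B, A, C, E, F]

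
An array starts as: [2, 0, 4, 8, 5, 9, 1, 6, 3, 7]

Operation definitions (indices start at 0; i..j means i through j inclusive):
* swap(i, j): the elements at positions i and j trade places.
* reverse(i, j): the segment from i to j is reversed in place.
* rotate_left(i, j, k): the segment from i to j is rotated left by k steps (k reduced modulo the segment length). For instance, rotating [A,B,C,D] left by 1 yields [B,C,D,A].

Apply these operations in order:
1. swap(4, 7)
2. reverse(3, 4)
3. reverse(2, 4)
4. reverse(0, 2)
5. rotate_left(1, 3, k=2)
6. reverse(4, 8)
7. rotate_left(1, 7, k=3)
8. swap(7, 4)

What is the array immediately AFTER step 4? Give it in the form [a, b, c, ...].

Answer: [8, 0, 2, 6, 4, 9, 1, 5, 3, 7]

Derivation:
After 1 (swap(4, 7)): [2, 0, 4, 8, 6, 9, 1, 5, 3, 7]
After 2 (reverse(3, 4)): [2, 0, 4, 6, 8, 9, 1, 5, 3, 7]
After 3 (reverse(2, 4)): [2, 0, 8, 6, 4, 9, 1, 5, 3, 7]
After 4 (reverse(0, 2)): [8, 0, 2, 6, 4, 9, 1, 5, 3, 7]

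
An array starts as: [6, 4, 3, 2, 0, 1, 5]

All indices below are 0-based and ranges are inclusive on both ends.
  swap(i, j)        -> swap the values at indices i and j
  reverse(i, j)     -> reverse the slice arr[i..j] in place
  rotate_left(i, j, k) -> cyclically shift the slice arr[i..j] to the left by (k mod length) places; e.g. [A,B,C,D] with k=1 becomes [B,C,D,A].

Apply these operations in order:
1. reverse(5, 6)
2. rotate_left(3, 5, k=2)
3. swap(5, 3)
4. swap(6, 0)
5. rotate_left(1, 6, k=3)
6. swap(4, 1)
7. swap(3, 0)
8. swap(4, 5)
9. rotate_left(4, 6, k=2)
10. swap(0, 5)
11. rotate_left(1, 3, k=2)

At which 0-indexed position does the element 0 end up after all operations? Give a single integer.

After 1 (reverse(5, 6)): [6, 4, 3, 2, 0, 5, 1]
After 2 (rotate_left(3, 5, k=2)): [6, 4, 3, 5, 2, 0, 1]
After 3 (swap(5, 3)): [6, 4, 3, 0, 2, 5, 1]
After 4 (swap(6, 0)): [1, 4, 3, 0, 2, 5, 6]
After 5 (rotate_left(1, 6, k=3)): [1, 2, 5, 6, 4, 3, 0]
After 6 (swap(4, 1)): [1, 4, 5, 6, 2, 3, 0]
After 7 (swap(3, 0)): [6, 4, 5, 1, 2, 3, 0]
After 8 (swap(4, 5)): [6, 4, 5, 1, 3, 2, 0]
After 9 (rotate_left(4, 6, k=2)): [6, 4, 5, 1, 0, 3, 2]
After 10 (swap(0, 5)): [3, 4, 5, 1, 0, 6, 2]
After 11 (rotate_left(1, 3, k=2)): [3, 1, 4, 5, 0, 6, 2]

Answer: 4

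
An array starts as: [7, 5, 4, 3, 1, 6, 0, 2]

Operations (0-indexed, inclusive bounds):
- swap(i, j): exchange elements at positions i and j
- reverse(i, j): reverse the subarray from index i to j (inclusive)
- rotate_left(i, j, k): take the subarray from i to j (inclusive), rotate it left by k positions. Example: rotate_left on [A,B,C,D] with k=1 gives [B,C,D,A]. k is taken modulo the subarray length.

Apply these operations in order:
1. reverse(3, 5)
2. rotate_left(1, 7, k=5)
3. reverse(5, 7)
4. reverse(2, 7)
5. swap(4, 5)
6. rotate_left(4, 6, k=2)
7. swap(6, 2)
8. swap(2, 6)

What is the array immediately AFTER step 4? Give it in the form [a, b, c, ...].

After 1 (reverse(3, 5)): [7, 5, 4, 6, 1, 3, 0, 2]
After 2 (rotate_left(1, 7, k=5)): [7, 0, 2, 5, 4, 6, 1, 3]
After 3 (reverse(5, 7)): [7, 0, 2, 5, 4, 3, 1, 6]
After 4 (reverse(2, 7)): [7, 0, 6, 1, 3, 4, 5, 2]

Answer: [7, 0, 6, 1, 3, 4, 5, 2]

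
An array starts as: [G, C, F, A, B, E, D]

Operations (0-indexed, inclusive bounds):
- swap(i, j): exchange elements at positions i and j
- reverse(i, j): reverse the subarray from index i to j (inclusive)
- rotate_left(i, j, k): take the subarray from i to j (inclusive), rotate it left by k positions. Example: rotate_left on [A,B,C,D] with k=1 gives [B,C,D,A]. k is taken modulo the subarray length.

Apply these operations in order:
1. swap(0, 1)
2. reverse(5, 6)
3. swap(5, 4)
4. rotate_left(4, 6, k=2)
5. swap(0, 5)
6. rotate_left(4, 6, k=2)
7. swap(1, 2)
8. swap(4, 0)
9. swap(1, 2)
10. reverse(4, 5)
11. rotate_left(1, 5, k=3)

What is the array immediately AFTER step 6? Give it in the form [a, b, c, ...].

After 1 (swap(0, 1)): [C, G, F, A, B, E, D]
After 2 (reverse(5, 6)): [C, G, F, A, B, D, E]
After 3 (swap(5, 4)): [C, G, F, A, D, B, E]
After 4 (rotate_left(4, 6, k=2)): [C, G, F, A, E, D, B]
After 5 (swap(0, 5)): [D, G, F, A, E, C, B]
After 6 (rotate_left(4, 6, k=2)): [D, G, F, A, B, E, C]

Answer: [D, G, F, A, B, E, C]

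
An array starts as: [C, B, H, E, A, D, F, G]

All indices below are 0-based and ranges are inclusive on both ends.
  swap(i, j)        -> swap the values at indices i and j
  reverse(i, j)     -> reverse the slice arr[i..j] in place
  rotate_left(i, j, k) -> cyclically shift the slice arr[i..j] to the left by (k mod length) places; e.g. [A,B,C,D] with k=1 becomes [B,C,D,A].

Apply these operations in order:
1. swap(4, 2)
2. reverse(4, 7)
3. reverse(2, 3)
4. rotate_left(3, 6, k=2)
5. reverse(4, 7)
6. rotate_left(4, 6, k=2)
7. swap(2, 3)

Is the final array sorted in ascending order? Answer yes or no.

Answer: no

Derivation:
After 1 (swap(4, 2)): [C, B, A, E, H, D, F, G]
After 2 (reverse(4, 7)): [C, B, A, E, G, F, D, H]
After 3 (reverse(2, 3)): [C, B, E, A, G, F, D, H]
After 4 (rotate_left(3, 6, k=2)): [C, B, E, F, D, A, G, H]
After 5 (reverse(4, 7)): [C, B, E, F, H, G, A, D]
After 6 (rotate_left(4, 6, k=2)): [C, B, E, F, A, H, G, D]
After 7 (swap(2, 3)): [C, B, F, E, A, H, G, D]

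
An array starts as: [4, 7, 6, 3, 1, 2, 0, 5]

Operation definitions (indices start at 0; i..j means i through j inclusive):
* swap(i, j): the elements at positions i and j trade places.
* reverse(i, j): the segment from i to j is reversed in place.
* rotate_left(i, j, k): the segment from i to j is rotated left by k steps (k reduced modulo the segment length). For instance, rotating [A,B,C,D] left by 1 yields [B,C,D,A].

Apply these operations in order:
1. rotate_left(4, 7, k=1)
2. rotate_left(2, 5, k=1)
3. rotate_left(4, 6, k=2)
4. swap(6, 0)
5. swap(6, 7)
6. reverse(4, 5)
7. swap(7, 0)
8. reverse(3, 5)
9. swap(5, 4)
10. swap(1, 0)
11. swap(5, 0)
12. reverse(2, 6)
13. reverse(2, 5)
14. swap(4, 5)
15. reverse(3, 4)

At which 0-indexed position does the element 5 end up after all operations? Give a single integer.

After 1 (rotate_left(4, 7, k=1)): [4, 7, 6, 3, 2, 0, 5, 1]
After 2 (rotate_left(2, 5, k=1)): [4, 7, 3, 2, 0, 6, 5, 1]
After 3 (rotate_left(4, 6, k=2)): [4, 7, 3, 2, 5, 0, 6, 1]
After 4 (swap(6, 0)): [6, 7, 3, 2, 5, 0, 4, 1]
After 5 (swap(6, 7)): [6, 7, 3, 2, 5, 0, 1, 4]
After 6 (reverse(4, 5)): [6, 7, 3, 2, 0, 5, 1, 4]
After 7 (swap(7, 0)): [4, 7, 3, 2, 0, 5, 1, 6]
After 8 (reverse(3, 5)): [4, 7, 3, 5, 0, 2, 1, 6]
After 9 (swap(5, 4)): [4, 7, 3, 5, 2, 0, 1, 6]
After 10 (swap(1, 0)): [7, 4, 3, 5, 2, 0, 1, 6]
After 11 (swap(5, 0)): [0, 4, 3, 5, 2, 7, 1, 6]
After 12 (reverse(2, 6)): [0, 4, 1, 7, 2, 5, 3, 6]
After 13 (reverse(2, 5)): [0, 4, 5, 2, 7, 1, 3, 6]
After 14 (swap(4, 5)): [0, 4, 5, 2, 1, 7, 3, 6]
After 15 (reverse(3, 4)): [0, 4, 5, 1, 2, 7, 3, 6]

Answer: 2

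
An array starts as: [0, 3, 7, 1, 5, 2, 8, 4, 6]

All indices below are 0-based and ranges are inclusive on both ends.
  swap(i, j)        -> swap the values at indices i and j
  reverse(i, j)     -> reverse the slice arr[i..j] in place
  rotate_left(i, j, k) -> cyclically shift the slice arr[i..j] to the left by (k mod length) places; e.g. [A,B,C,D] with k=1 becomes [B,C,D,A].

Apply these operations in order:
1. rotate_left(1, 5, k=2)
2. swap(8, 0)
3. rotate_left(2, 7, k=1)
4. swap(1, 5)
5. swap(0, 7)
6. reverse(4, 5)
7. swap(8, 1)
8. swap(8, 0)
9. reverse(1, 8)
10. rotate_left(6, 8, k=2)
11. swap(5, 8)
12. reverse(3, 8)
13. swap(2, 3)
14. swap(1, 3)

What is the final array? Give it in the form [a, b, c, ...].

After 1 (rotate_left(1, 5, k=2)): [0, 1, 5, 2, 3, 7, 8, 4, 6]
After 2 (swap(8, 0)): [6, 1, 5, 2, 3, 7, 8, 4, 0]
After 3 (rotate_left(2, 7, k=1)): [6, 1, 2, 3, 7, 8, 4, 5, 0]
After 4 (swap(1, 5)): [6, 8, 2, 3, 7, 1, 4, 5, 0]
After 5 (swap(0, 7)): [5, 8, 2, 3, 7, 1, 4, 6, 0]
After 6 (reverse(4, 5)): [5, 8, 2, 3, 1, 7, 4, 6, 0]
After 7 (swap(8, 1)): [5, 0, 2, 3, 1, 7, 4, 6, 8]
After 8 (swap(8, 0)): [8, 0, 2, 3, 1, 7, 4, 6, 5]
After 9 (reverse(1, 8)): [8, 5, 6, 4, 7, 1, 3, 2, 0]
After 10 (rotate_left(6, 8, k=2)): [8, 5, 6, 4, 7, 1, 0, 3, 2]
After 11 (swap(5, 8)): [8, 5, 6, 4, 7, 2, 0, 3, 1]
After 12 (reverse(3, 8)): [8, 5, 6, 1, 3, 0, 2, 7, 4]
After 13 (swap(2, 3)): [8, 5, 1, 6, 3, 0, 2, 7, 4]
After 14 (swap(1, 3)): [8, 6, 1, 5, 3, 0, 2, 7, 4]

Answer: [8, 6, 1, 5, 3, 0, 2, 7, 4]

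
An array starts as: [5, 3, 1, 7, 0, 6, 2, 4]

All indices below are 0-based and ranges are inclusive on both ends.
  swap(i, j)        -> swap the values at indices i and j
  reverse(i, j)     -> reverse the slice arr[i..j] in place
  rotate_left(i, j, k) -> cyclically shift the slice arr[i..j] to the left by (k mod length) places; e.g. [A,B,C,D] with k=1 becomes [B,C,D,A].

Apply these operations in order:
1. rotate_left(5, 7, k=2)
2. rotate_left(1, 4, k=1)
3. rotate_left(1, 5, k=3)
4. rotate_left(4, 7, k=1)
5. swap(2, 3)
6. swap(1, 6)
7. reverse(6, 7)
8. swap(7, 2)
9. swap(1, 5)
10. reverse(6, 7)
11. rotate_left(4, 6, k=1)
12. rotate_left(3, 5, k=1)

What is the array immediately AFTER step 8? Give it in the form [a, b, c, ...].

After 1 (rotate_left(5, 7, k=2)): [5, 3, 1, 7, 0, 4, 6, 2]
After 2 (rotate_left(1, 4, k=1)): [5, 1, 7, 0, 3, 4, 6, 2]
After 3 (rotate_left(1, 5, k=3)): [5, 3, 4, 1, 7, 0, 6, 2]
After 4 (rotate_left(4, 7, k=1)): [5, 3, 4, 1, 0, 6, 2, 7]
After 5 (swap(2, 3)): [5, 3, 1, 4, 0, 6, 2, 7]
After 6 (swap(1, 6)): [5, 2, 1, 4, 0, 6, 3, 7]
After 7 (reverse(6, 7)): [5, 2, 1, 4, 0, 6, 7, 3]
After 8 (swap(7, 2)): [5, 2, 3, 4, 0, 6, 7, 1]

Answer: [5, 2, 3, 4, 0, 6, 7, 1]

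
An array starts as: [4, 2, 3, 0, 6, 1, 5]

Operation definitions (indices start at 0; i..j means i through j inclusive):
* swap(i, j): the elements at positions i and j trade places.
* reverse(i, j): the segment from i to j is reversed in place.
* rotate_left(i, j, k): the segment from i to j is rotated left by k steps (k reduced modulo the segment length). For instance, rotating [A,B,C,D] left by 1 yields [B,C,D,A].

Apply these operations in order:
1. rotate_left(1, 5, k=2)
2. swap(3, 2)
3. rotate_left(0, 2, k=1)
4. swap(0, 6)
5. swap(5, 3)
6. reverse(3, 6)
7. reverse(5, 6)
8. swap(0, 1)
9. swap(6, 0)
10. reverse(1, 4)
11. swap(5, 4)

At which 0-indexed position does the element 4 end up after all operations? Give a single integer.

Answer: 3

Derivation:
After 1 (rotate_left(1, 5, k=2)): [4, 0, 6, 1, 2, 3, 5]
After 2 (swap(3, 2)): [4, 0, 1, 6, 2, 3, 5]
After 3 (rotate_left(0, 2, k=1)): [0, 1, 4, 6, 2, 3, 5]
After 4 (swap(0, 6)): [5, 1, 4, 6, 2, 3, 0]
After 5 (swap(5, 3)): [5, 1, 4, 3, 2, 6, 0]
After 6 (reverse(3, 6)): [5, 1, 4, 0, 6, 2, 3]
After 7 (reverse(5, 6)): [5, 1, 4, 0, 6, 3, 2]
After 8 (swap(0, 1)): [1, 5, 4, 0, 6, 3, 2]
After 9 (swap(6, 0)): [2, 5, 4, 0, 6, 3, 1]
After 10 (reverse(1, 4)): [2, 6, 0, 4, 5, 3, 1]
After 11 (swap(5, 4)): [2, 6, 0, 4, 3, 5, 1]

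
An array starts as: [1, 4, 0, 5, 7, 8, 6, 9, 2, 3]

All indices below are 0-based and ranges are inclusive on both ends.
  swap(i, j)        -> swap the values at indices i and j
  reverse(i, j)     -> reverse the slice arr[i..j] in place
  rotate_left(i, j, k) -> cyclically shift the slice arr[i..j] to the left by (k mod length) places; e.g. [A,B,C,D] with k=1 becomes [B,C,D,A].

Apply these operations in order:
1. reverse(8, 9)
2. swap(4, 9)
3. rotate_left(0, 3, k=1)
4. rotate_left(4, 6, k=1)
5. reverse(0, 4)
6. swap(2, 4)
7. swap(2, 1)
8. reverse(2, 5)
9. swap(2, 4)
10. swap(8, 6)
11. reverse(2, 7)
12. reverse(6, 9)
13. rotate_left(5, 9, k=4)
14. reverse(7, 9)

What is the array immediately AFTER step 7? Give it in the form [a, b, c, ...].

After 1 (reverse(8, 9)): [1, 4, 0, 5, 7, 8, 6, 9, 3, 2]
After 2 (swap(4, 9)): [1, 4, 0, 5, 2, 8, 6, 9, 3, 7]
After 3 (rotate_left(0, 3, k=1)): [4, 0, 5, 1, 2, 8, 6, 9, 3, 7]
After 4 (rotate_left(4, 6, k=1)): [4, 0, 5, 1, 8, 6, 2, 9, 3, 7]
After 5 (reverse(0, 4)): [8, 1, 5, 0, 4, 6, 2, 9, 3, 7]
After 6 (swap(2, 4)): [8, 1, 4, 0, 5, 6, 2, 9, 3, 7]
After 7 (swap(2, 1)): [8, 4, 1, 0, 5, 6, 2, 9, 3, 7]

Answer: [8, 4, 1, 0, 5, 6, 2, 9, 3, 7]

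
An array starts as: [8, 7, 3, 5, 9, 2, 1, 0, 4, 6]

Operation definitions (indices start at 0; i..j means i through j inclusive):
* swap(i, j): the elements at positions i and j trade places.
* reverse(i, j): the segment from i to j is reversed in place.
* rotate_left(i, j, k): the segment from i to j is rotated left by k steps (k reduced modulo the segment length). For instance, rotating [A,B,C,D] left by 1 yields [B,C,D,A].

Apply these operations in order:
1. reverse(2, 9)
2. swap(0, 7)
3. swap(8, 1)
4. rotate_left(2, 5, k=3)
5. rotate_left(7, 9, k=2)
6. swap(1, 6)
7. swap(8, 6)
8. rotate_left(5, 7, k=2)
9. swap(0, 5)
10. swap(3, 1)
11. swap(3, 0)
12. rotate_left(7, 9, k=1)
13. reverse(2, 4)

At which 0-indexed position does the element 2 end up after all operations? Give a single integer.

Answer: 0

Derivation:
After 1 (reverse(2, 9)): [8, 7, 6, 4, 0, 1, 2, 9, 5, 3]
After 2 (swap(0, 7)): [9, 7, 6, 4, 0, 1, 2, 8, 5, 3]
After 3 (swap(8, 1)): [9, 5, 6, 4, 0, 1, 2, 8, 7, 3]
After 4 (rotate_left(2, 5, k=3)): [9, 5, 1, 6, 4, 0, 2, 8, 7, 3]
After 5 (rotate_left(7, 9, k=2)): [9, 5, 1, 6, 4, 0, 2, 3, 8, 7]
After 6 (swap(1, 6)): [9, 2, 1, 6, 4, 0, 5, 3, 8, 7]
After 7 (swap(8, 6)): [9, 2, 1, 6, 4, 0, 8, 3, 5, 7]
After 8 (rotate_left(5, 7, k=2)): [9, 2, 1, 6, 4, 3, 0, 8, 5, 7]
After 9 (swap(0, 5)): [3, 2, 1, 6, 4, 9, 0, 8, 5, 7]
After 10 (swap(3, 1)): [3, 6, 1, 2, 4, 9, 0, 8, 5, 7]
After 11 (swap(3, 0)): [2, 6, 1, 3, 4, 9, 0, 8, 5, 7]
After 12 (rotate_left(7, 9, k=1)): [2, 6, 1, 3, 4, 9, 0, 5, 7, 8]
After 13 (reverse(2, 4)): [2, 6, 4, 3, 1, 9, 0, 5, 7, 8]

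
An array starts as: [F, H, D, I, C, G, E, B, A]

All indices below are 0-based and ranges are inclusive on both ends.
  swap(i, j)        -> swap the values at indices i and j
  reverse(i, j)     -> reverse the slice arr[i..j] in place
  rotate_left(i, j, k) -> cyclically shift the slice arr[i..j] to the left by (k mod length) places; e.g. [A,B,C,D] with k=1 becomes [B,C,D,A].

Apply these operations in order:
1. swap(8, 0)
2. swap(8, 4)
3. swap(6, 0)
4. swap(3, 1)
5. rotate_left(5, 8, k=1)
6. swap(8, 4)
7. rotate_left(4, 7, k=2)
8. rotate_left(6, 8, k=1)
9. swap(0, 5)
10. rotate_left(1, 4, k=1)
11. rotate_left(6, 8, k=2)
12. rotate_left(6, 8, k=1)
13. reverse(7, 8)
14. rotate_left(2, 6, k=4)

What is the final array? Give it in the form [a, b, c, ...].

Answer: [C, D, A, H, B, I, E, G, F]

Derivation:
After 1 (swap(8, 0)): [A, H, D, I, C, G, E, B, F]
After 2 (swap(8, 4)): [A, H, D, I, F, G, E, B, C]
After 3 (swap(6, 0)): [E, H, D, I, F, G, A, B, C]
After 4 (swap(3, 1)): [E, I, D, H, F, G, A, B, C]
After 5 (rotate_left(5, 8, k=1)): [E, I, D, H, F, A, B, C, G]
After 6 (swap(8, 4)): [E, I, D, H, G, A, B, C, F]
After 7 (rotate_left(4, 7, k=2)): [E, I, D, H, B, C, G, A, F]
After 8 (rotate_left(6, 8, k=1)): [E, I, D, H, B, C, A, F, G]
After 9 (swap(0, 5)): [C, I, D, H, B, E, A, F, G]
After 10 (rotate_left(1, 4, k=1)): [C, D, H, B, I, E, A, F, G]
After 11 (rotate_left(6, 8, k=2)): [C, D, H, B, I, E, G, A, F]
After 12 (rotate_left(6, 8, k=1)): [C, D, H, B, I, E, A, F, G]
After 13 (reverse(7, 8)): [C, D, H, B, I, E, A, G, F]
After 14 (rotate_left(2, 6, k=4)): [C, D, A, H, B, I, E, G, F]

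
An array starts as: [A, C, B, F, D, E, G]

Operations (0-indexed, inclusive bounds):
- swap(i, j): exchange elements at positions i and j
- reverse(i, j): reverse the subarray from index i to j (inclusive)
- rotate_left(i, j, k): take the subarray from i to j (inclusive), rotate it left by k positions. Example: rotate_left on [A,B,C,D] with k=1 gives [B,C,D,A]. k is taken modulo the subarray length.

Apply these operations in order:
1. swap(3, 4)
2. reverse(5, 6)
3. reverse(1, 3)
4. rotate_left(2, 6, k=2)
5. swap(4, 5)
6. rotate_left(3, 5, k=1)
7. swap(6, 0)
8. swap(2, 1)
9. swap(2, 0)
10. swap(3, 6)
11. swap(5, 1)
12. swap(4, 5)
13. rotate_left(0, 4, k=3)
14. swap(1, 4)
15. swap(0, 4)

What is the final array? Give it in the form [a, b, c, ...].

Answer: [F, C, D, G, A, E, B]

Derivation:
After 1 (swap(3, 4)): [A, C, B, D, F, E, G]
After 2 (reverse(5, 6)): [A, C, B, D, F, G, E]
After 3 (reverse(1, 3)): [A, D, B, C, F, G, E]
After 4 (rotate_left(2, 6, k=2)): [A, D, F, G, E, B, C]
After 5 (swap(4, 5)): [A, D, F, G, B, E, C]
After 6 (rotate_left(3, 5, k=1)): [A, D, F, B, E, G, C]
After 7 (swap(6, 0)): [C, D, F, B, E, G, A]
After 8 (swap(2, 1)): [C, F, D, B, E, G, A]
After 9 (swap(2, 0)): [D, F, C, B, E, G, A]
After 10 (swap(3, 6)): [D, F, C, A, E, G, B]
After 11 (swap(5, 1)): [D, G, C, A, E, F, B]
After 12 (swap(4, 5)): [D, G, C, A, F, E, B]
After 13 (rotate_left(0, 4, k=3)): [A, F, D, G, C, E, B]
After 14 (swap(1, 4)): [A, C, D, G, F, E, B]
After 15 (swap(0, 4)): [F, C, D, G, A, E, B]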